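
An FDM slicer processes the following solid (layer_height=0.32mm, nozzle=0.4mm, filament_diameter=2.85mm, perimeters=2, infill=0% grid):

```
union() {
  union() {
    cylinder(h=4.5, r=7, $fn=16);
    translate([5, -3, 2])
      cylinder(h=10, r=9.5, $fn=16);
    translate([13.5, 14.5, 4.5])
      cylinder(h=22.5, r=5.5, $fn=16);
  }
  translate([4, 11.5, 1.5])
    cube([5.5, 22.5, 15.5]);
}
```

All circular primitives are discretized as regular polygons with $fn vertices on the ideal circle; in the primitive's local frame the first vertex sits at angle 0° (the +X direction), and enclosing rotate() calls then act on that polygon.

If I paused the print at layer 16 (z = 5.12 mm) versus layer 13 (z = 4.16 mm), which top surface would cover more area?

Layer 16 (z = 5.12): the cylinder is not intersected at this z (z outside [0, 4.5]); the r=9.5 cylinder at (5, -3) gives a regular 16-gon of circumradius 9.5 (constant along its height) (area = (16/2)·9.500²·sin(360°/16) = 276.30 mm²); the cylinder at (13.5, 14.5): section is a regular 16-gon, circumradius r=5.5 (area = (16/2)·5.500²·sin(360°/16) = 92.61 mm²); Combining (union): the 2 present regions are separate (no shared area or edge), so areas and boundary lengths simply add and each stays a separate island — area = 368.91 mm²; the 5.5×22.5 cube at (4, 11.5) contributes its full rectangle (area 123.75 mm²); Merging all regions: the regions partially overlap — summed areas 492.66 mm² minus the doubly-counted overlap 7.01 mm² gives 485.65 mm² — area = 485.65 mm². So its area = 485.65 mm². Layer 13 (z = 4.16): the r=7 cylinder contributes a regular 16-gon of circumradius 7 (area = (16/2)·7.000²·sin(360°/16) = 150.01 mm²); the r=9.5 cylinder at (5, -3) gives a regular 16-gon of circumradius 9.5 (constant along its height) (area = (16/2)·9.500²·sin(360°/16) = 276.30 mm²); the cylinder at (13.5, 14.5) does not reach this height (z outside [4.5, 27]); Taking the union: the regions partially overlap — summed areas 426.31 mm² minus the doubly-counted overlap 111.01 mm² gives 315.30 mm² — area = 315.30 mm²; the cube at (4, 11.5) (footprint 5.5×22.5) is included at this height (area 123.75 mm²); Taking the union: the 2 present regions are separate (no shared area or edge), so areas and boundary lengths simply add and each stays a separate island — area = 439.05 mm². So its area = 439.05 mm². Layer 16 is larger (485.65 vs 439.05 mm²).

layer 16 (z = 5.12 mm)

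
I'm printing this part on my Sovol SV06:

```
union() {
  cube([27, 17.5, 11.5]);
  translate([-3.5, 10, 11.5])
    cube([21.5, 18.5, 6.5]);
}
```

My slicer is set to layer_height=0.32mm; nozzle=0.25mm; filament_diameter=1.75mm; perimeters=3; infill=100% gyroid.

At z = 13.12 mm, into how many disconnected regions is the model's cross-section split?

At z = 13.12 mm: the cube does not reach this height (z outside [0, 11.5]); the cube at (-3.5, 10) is present — its section is the full 21.5×18.5 rectangle; Combining (union): only the 21.5×18.5 cube at (-3.5, 10) is present, so the union is just that shape — 1 connected region. The result has 1 disconnected region.

1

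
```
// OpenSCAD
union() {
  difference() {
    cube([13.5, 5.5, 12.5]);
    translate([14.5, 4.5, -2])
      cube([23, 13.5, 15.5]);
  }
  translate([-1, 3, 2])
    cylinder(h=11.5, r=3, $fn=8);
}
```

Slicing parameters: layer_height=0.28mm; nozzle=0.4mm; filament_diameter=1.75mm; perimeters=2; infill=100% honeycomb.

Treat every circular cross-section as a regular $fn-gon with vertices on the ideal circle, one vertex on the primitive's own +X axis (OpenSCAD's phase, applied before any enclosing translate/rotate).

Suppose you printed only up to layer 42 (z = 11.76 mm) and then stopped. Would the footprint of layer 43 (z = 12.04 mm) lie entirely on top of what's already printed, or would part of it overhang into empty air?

Compare the two slices. At z = 11.76: the 13.5×5.5 cube contributes its full rectangle (area 74.25 mm²); the cube at (14.5, 4.5) (footprint 23×13.5) is included at this height (area 310.50 mm²); Subtracting the remaining from the first: starting from the 13.5×5.5 cube (74.25 mm²), the 23×13.5 cube at (14.5, 4.5) misses the remaining region (no effect) — area = 74.25 mm²; the r=3 cylinder at (-1, 3) gives a regular 8-gon of circumradius 3 (constant along its height) (area = (8/2)·3.000²·sin(360°/8) = 25.46 mm²); Combining (union): the regions partially overlap — summed areas 99.71 mm² minus the doubly-counted overlap 7.13 mm² gives 92.57 mm² — area = 92.57 mm². At z = 12.04: the cube is present — its section is the full 13.5×5.5 rectangle (area 74.25 mm²); the cube at (14.5, 4.5) (footprint 23×13.5) is included at this height (area 310.50 mm²); Subtracting the remaining from the first: starting from the 13.5×5.5 cube (74.25 mm²), the 23×13.5 cube at (14.5, 4.5) misses the remaining region (no effect) — area = 74.25 mm²; the cylinder at (-1, 3): section is a regular 8-gon, circumradius r=3 (area = (8/2)·3.000²·sin(360°/8) = 25.46 mm²); Combining (union): the regions partially overlap — summed areas 99.71 mm² minus the doubly-counted overlap 7.13 mm² gives 92.57 mm² — area = 92.57 mm². Checking containment: the cross-section at z = 12.04 is a subset of the cross-section at z = 11.76.

entirely on top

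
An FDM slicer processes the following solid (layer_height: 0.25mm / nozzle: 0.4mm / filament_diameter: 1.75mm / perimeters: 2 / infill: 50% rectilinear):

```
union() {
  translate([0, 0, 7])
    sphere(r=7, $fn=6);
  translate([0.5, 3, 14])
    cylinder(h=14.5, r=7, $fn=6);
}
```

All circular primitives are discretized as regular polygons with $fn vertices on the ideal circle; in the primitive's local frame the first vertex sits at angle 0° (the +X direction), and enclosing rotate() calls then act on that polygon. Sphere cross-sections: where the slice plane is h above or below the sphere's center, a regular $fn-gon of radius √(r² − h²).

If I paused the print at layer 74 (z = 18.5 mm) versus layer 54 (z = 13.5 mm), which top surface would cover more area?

layer 74 (z = 18.5 mm)

Layer 74 (z = 18.5): the sphere is not intersected at this z (|z−center|=11.500 > r=7); the r=7 cylinder at (0.5, 3) gives a regular 6-gon of circumradius 7 (constant along its height) (area = (6/2)·7.000²·sin(360°/6) = 127.31 mm²); Taking the union: only the r=7 cylinder at (0.5, 3) is present, so the union is just that shape — area = 127.31 mm². So its area = 127.31 mm². Layer 54 (z = 13.5): the sphere: section is a regular 6-gon, circumradius = √(r²−h²) = √(7²−6.5²) = 2.598 (area = (6/2)·2.598²·sin(360°/6) = 17.54 mm²); the cylinder at (0.5, 3) is absent (z outside [14, 28.5]); Taking the union: only the r=7 sphere is present, so the union is just that shape — area = 17.54 mm². So its area = 17.54 mm². Layer 74 is larger (127.31 vs 17.54 mm²).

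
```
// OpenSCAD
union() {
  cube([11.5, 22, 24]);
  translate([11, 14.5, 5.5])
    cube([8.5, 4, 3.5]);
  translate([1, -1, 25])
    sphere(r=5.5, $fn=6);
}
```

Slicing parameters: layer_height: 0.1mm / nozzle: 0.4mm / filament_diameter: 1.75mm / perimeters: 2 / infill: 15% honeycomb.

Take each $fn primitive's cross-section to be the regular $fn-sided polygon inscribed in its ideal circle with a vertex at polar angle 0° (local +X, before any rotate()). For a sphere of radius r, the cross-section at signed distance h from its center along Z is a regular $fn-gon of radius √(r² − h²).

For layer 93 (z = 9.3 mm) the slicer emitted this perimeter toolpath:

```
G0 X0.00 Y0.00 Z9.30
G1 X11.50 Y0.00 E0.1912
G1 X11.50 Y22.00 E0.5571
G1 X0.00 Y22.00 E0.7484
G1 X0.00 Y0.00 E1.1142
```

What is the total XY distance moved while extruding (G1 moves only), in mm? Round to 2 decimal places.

67.00 mm

Sum the Euclidean lengths of each G1 segment: total = 67.00 mm.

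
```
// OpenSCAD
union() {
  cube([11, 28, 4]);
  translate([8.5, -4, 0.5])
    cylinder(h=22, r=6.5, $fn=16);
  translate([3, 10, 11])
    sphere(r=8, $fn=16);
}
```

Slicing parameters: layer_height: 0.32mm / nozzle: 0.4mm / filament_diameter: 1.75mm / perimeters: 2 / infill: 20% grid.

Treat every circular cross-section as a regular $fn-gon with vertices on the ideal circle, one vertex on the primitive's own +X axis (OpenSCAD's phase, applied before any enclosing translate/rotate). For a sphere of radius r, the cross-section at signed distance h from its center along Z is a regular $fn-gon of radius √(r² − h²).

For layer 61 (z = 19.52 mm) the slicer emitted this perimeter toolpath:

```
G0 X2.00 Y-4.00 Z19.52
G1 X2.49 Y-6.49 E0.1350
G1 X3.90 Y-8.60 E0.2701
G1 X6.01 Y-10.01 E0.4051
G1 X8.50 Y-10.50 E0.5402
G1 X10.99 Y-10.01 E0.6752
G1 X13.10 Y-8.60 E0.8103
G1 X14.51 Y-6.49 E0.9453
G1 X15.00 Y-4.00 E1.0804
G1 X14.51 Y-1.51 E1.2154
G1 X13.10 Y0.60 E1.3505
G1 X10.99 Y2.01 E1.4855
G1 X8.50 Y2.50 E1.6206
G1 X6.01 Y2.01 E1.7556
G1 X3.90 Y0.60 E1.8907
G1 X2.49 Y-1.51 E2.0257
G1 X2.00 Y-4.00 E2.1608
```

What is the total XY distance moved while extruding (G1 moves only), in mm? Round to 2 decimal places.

40.60 mm

Sum the Euclidean lengths of each G1 segment: total = 40.60 mm.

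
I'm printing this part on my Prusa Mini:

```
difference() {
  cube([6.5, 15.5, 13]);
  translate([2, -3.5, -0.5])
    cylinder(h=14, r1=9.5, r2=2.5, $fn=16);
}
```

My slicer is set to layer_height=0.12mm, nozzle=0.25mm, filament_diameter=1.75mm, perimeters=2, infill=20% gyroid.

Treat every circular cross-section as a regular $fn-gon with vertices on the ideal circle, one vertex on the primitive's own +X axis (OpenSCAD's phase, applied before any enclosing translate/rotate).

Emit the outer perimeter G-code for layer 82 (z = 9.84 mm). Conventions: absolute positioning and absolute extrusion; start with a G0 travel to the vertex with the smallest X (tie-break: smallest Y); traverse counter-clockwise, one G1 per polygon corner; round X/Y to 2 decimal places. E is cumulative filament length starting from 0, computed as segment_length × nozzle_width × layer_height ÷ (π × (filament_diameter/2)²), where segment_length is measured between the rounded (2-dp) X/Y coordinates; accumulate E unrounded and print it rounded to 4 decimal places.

G0 X0.00 Y0.27 Z9.84
G1 X0.34 Y0.50 E0.0051
G1 X2.00 Y0.83 E0.0262
G1 X3.66 Y0.50 E0.0473
G1 X4.41 Y0.00 E0.0586
G1 X6.50 Y0.00 E0.0846
G1 X6.50 Y15.50 E0.2780
G1 X0.00 Y15.50 E0.3590
G1 X0.00 Y0.27 E0.5490

At z = 9.84 mm: the 6.5×15.5 cube contributes its full rectangle; the cone at (2, -3.5): at t=0.739 of its height the radius interpolates to r₁+(r₂−r₁)t = 4.330, giving a regular 16-gon of that circumradius; Subtracting the remaining from the first: starting from the 6.5×15.5 cube, the cone at (2, -3.5) partially overlaps it — only the 2.52 mm² overlap (of its 57.40 mm²) is removed, clipping the outline — 1 connected region. The outline is a single polygon with 8 vertices. Extrusion per mm of travel: 0.25 × 0.12 / (π × 0.875²) = 0.012473. Accumulating E over each segment gives final E = 0.5490.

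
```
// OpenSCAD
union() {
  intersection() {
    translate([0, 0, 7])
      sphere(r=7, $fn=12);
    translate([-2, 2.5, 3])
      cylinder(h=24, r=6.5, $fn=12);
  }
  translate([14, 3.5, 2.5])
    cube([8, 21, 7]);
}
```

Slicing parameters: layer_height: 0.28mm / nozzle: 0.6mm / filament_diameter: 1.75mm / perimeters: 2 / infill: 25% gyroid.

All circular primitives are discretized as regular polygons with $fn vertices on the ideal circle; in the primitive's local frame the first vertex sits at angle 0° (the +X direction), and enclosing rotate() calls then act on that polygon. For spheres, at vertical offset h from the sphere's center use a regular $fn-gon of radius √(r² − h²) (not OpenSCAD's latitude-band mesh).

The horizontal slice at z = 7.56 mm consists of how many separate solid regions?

At z = 7.56 mm: the sphere: section is a regular 12-gon, circumradius = √(r²−h²) = √(7²−0.56²) = 6.978; the r=6.5 cylinder at (-2, 2.5) gives a regular 12-gon of circumradius 6.5 (constant along its height); Taking the intersection: the r=6.5 cylinder at (-2, 2.5) partially overlaps the r=7 sphere; clipping to the common part keeps 94.20 mm² — 1 connected region; the cube at (14, 3.5) is present — its section is the full 8×21 rectangle; Merging all regions: the 2 present regions are separate (no shared area or edge), so areas and boundary lengths simply add and each stays a separate island — 2 connected regions. The result has 2 disconnected regions.

2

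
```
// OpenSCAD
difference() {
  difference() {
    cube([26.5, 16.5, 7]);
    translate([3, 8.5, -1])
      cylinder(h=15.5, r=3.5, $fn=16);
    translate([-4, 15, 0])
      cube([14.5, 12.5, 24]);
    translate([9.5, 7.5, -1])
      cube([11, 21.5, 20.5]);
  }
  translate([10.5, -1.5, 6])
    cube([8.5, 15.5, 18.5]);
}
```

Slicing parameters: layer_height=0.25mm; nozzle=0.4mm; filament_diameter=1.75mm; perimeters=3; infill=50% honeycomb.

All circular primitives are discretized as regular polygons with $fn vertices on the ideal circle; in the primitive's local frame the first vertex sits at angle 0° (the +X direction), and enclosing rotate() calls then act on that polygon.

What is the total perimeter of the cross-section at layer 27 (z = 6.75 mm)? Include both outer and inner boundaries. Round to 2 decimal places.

At z = 6.75 mm: the cube is present — its section is the full 26.5×16.5 rectangle (perimeter 86.00 mm); the cylinder at (3, 8.5): section is a regular 16-gon, circumradius r=3.5 (perimeter = 2·16·3.500·sin(180°/16) = 21.85 mm); the cube at (-4, 15) is present — its section is the full 14.5×12.5 rectangle (perimeter 54.00 mm); the cube at (9.5, 7.5) is present — its section is the full 11×21.5 rectangle (perimeter 65.00 mm); After the difference (first − rest): starting from the 26.5×16.5 cube, the r=3.5 cylinder at (3, 8.5) partially overlaps it — only the 36.44 mm² overlap (of its 37.50 mm²) is removed, clipping the outline; the 14.5×12.5 cube at (-4, 15) partially overlaps it — only the 15.75 mm² overlap (of its 181.25 mm²) is removed, clipping the outline; the 11×21.5 cube at (9.5, 7.5) partially overlaps it — only the 97.50 mm² overlap (of its 236.50 mm²) is removed, clipping the outline — boundary = 115.90 mm; the 8.5×15.5 cube at (10.5, -1.5) contributes its full rectangle (perimeter 48.00 mm); After the difference (first − rest): starting from that combined region, the 8.5×15.5 cube at (10.5, -1.5) partially overlaps it — only the 63.75 mm² overlap (of its 131.75 mm²) is removed, clipping the outline — boundary = 113.90 mm. Overall, the cross-section has 2 separate islands. Total boundary length (outer) = 113.90 mm.

113.90 mm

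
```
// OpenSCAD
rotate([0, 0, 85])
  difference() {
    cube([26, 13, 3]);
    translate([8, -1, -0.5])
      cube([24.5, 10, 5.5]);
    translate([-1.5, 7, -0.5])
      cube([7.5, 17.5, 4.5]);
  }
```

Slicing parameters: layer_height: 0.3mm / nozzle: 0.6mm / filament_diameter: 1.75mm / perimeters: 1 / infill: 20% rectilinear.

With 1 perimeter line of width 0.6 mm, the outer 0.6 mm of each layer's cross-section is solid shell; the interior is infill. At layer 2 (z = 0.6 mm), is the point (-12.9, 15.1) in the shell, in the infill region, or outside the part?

outside

At z = 0.6 mm: the cube (footprint 26×13) is included at this height; the cube at (8, -1) is present — its section is the full 24.5×10 rectangle; the cube at (-1.5, 7) (footprint 7.5×17.5) is included at this height; Subtracting the remaining from the first: starting from the 26×13 cube, the 24.5×10 cube at (8, -1) partially overlaps it — only the 162.00 mm² overlap (of its 245.00 mm²) is removed, clipping the outline; the 7.5×17.5 cube at (-1.5, 7) partially overlaps it — only the 36.00 mm² overlap (of its 131.25 mm²) is removed, clipping the outline — 1 connected region; (whole slice rotated 85° about Z — lengths, areas and connectivity unchanged). Overall, the cross-section is a single solid region. Undo the 85° rotation: the query point maps to (13.918, 14.167) in the un-rotated model frame. The nearest boundary edge runs (6.00, 13.00)→(26.00, 13.00); distance from the point to it = 1.17 mm. The point is not inside any of the regions above, so it lies outside the cross-section (1.17 mm from the nearest boundary).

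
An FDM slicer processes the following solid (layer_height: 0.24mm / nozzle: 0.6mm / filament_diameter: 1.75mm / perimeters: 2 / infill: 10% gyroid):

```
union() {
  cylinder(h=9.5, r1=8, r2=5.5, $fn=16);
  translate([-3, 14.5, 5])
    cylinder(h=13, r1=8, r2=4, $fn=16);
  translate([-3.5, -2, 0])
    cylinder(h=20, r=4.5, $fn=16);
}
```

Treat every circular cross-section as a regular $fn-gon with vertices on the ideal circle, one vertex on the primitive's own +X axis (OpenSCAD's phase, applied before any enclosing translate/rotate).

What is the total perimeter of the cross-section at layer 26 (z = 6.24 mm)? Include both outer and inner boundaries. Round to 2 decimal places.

At z = 6.24 mm: the cone: at t=0.657 of its height the radius interpolates to r₁+(r₂−r₁)t = 6.358, giving a regular 16-gon of that circumradius (perimeter = 2·16·6.358·sin(180°/16) = 39.69 mm); the cone at (-3, 14.5) (r1=8→r2=4) has section circumradius 7.618 here — a regular 16-gon (perimeter = 2·16·7.618·sin(180°/16) = 47.56 mm); the r=4.5 cylinder at (-3.5, -2) contributes a regular 16-gon of circumradius 4.5 (perimeter = 2·16·4.500·sin(180°/16) = 28.09 mm); Combining (union): the regions partially overlap (shared area 45.84 mm²), so the edge portions inside another operand are dropped and the merged outline is re-measured after clipping — boundary = 90.60 mm. Overall, the cross-section has 2 separate islands. Total boundary length (outer) = 90.60 mm.

90.60 mm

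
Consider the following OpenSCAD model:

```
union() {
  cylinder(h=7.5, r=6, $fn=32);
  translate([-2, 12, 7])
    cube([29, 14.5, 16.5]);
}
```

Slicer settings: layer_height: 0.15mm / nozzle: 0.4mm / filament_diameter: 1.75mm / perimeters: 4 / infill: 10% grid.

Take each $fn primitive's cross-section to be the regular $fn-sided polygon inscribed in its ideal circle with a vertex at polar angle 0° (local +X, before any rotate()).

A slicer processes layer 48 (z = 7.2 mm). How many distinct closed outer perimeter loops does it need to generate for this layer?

At z = 7.2 mm: the r=6 cylinder contributes a regular 32-gon of circumradius 6; the 29×14.5 cube at (-2, 12) contributes its full rectangle; Taking the union: the 2 present regions are separate (no shared area or edge), so areas and boundary lengths simply add and each stays a separate island — 2 connected regions. The result has 2 disconnected regions.

2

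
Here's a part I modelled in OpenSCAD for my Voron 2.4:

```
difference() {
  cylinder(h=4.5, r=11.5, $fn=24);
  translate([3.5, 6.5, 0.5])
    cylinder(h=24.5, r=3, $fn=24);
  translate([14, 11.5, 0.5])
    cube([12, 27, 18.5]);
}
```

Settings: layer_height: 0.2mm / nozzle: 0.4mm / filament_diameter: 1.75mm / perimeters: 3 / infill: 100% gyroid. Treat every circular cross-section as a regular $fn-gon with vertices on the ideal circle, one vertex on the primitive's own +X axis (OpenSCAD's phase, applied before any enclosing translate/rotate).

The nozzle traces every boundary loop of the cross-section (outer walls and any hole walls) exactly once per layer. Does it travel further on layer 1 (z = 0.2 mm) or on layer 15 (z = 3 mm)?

Layer 1 (z = 0.2): the cylinder: section is a regular 24-gon, circumradius r=11.5 (perimeter = 2·24·11.500·sin(180°/24) = 72.05 mm); the cylinder at (3.5, 6.5) is not intersected at this z (z outside [0.5, 25]); the cube at (14, 11.5) is not intersected at this z (z outside [0.5, 19]); After the difference (first − rest): none of the subtracted shapes is present at this height, so the r=11.5 cylinder is unchanged — boundary = 72.05 mm. So its perimeter = 72.05 mm. Layer 15 (z = 3): the r=11.5 cylinder gives a regular 24-gon of circumradius 11.5 (constant along its height) (perimeter = 2·24·11.500·sin(180°/24) = 72.05 mm); the r=3 cylinder at (3.5, 6.5) gives a regular 24-gon of circumradius 3 (constant along its height) (perimeter = 2·24·3.000·sin(180°/24) = 18.80 mm); the cube at (14, 11.5) (footprint 12×27) is included at this height (perimeter 78.00 mm); Subtracting the remaining from the first: starting from the r=11.5 cylinder, the r=3 cylinder at (3.5, 6.5) lies wholly inside it (removes its full 27.95 mm² and its 18.80 mm outline becomes a hole wall); the 12×27 cube at (14, 11.5) misses the remaining region (no effect) — boundary (outer + 1 inner loop) = 90.85 mm. So its perimeter = 90.85 mm. Layer 15 is larger (90.85 vs 72.05 mm).

layer 15 (z = 3 mm)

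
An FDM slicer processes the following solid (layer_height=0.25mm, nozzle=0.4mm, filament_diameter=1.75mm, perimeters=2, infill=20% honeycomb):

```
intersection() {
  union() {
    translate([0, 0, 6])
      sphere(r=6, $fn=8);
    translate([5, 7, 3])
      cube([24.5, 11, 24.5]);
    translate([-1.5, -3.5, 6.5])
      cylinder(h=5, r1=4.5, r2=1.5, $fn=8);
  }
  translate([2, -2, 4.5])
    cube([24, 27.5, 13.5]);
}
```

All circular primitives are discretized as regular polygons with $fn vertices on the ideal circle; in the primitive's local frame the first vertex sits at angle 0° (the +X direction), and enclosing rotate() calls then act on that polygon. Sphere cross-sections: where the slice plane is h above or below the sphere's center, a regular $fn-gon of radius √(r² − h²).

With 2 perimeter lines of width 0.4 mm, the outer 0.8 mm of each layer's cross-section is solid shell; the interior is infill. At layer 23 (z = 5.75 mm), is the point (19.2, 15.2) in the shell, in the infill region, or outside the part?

infill

At z = 5.75 mm: the r=6 sphere contributes a regular 8-gon of circumradius √(6²−0.25²) = 5.995; the cube at (5, 7) is present — its section is the full 24.5×11 rectangle; the cone at (-1.5, -3.5) does not reach this height (z outside [6.5, 11.5]); Taking the union: the 2 present regions are separate (no shared area or edge), so areas and boundary lengths simply add and each stays a separate island — 2 connected regions; the cube at (2, -2) is present — its section is the full 24×27.5 rectangle; After intersecting: the 24×27.5 cube at (2, -2) partially overlaps that combined region; clipping to the common part keeps 252.41 mm² — 2 connected regions. Overall, the cross-section has 2 separate islands. The nearest boundary edge runs (5.00, 18.00)→(26.00, 18.00); distance from the point to it = 2.80 mm. (Shell/infill is judged within the island containing the point — the largest one.) The point is inside the cross-section and 2.80 mm from the nearest boundary — more than the 0.8 mm shell width (2 × 0.4), so it's in the infill interior.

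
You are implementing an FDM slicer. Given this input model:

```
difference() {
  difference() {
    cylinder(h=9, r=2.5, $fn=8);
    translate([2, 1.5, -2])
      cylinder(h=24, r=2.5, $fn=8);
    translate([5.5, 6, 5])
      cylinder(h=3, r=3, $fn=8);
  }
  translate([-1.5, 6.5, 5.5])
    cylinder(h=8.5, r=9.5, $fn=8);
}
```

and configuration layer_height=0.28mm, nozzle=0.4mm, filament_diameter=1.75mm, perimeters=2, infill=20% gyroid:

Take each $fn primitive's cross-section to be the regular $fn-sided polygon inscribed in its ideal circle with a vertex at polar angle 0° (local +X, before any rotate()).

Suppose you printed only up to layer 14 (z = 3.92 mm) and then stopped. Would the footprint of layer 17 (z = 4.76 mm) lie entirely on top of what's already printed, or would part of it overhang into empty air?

Compare the two slices. At z = 3.92: the r=2.5 cylinder contributes a regular 8-gon of circumradius 2.5 (area = (8/2)·2.500²·sin(360°/8) = 17.68 mm²); the r=2.5 cylinder at (2, 1.5) contributes a regular 8-gon of circumradius 2.5 (area = (8/2)·2.500²·sin(360°/8) = 17.68 mm²); the cylinder at (5.5, 6) is not intersected at this z (z outside [5, 8]); After the difference (first − rest): starting from the r=2.5 cylinder (17.68 mm²), the r=2.5 cylinder at (2, 1.5) partially overlaps it — only the 6.42 mm² overlap (of its 17.68 mm²) is removed, clipping the outline — area = 11.26 mm²; the cylinder at (-1.5, 6.5) is not intersected at this z (z outside [5.5, 14]); After the difference (first − rest): none of the subtracted shapes is present at this height, so that combined region is unchanged — area = 11.26 mm². At z = 4.76: the r=2.5 cylinder contributes a regular 8-gon of circumradius 2.5 (area = (8/2)·2.500²·sin(360°/8) = 17.68 mm²); the cylinder at (2, 1.5): section is a regular 8-gon, circumradius r=2.5 (area = (8/2)·2.500²·sin(360°/8) = 17.68 mm²); the cylinder at (5.5, 6) is absent (z outside [5, 8]); Taking the first minus the rest: starting from the r=2.5 cylinder (17.68 mm²), the r=2.5 cylinder at (2, 1.5) partially overlaps it — only the 6.42 mm² overlap (of its 17.68 mm²) is removed, clipping the outline — area = 11.26 mm²; the cylinder at (-1.5, 6.5) is not intersected at this z (z outside [5.5, 14]); Subtracting the remaining from the first: none of the subtracted shapes is present at this height, so that combined region is unchanged — area = 11.26 mm². Checking containment: the cross-section at z = 4.76 is a subset of the cross-section at z = 3.92.

entirely on top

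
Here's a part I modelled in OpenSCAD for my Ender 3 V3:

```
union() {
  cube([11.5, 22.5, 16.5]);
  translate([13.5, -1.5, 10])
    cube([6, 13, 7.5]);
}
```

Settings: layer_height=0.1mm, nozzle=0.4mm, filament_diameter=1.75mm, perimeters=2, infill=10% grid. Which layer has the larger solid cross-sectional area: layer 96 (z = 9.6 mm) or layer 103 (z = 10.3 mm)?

Layer 96 (z = 9.6): the cube (footprint 11.5×22.5) is included at this height (area 258.75 mm²); the cube at (13.5, -1.5) does not reach this height (z outside [10, 17.5]); Merging all regions: only the 11.5×22.5 cube is present, so the union is just that shape — area = 258.75 mm². So its area = 258.75 mm². Layer 103 (z = 10.3): the 11.5×22.5 cube contributes its full rectangle (area 258.75 mm²); the cube at (13.5, -1.5) is present — its section is the full 6×13 rectangle (area 78.00 mm²); Combining (union): the 2 present regions are separate (no shared area or edge), so areas and boundary lengths simply add and each stays a separate island — area = 336.75 mm². So its area = 336.75 mm². Layer 103 is larger (336.75 vs 258.75 mm²).

layer 103 (z = 10.3 mm)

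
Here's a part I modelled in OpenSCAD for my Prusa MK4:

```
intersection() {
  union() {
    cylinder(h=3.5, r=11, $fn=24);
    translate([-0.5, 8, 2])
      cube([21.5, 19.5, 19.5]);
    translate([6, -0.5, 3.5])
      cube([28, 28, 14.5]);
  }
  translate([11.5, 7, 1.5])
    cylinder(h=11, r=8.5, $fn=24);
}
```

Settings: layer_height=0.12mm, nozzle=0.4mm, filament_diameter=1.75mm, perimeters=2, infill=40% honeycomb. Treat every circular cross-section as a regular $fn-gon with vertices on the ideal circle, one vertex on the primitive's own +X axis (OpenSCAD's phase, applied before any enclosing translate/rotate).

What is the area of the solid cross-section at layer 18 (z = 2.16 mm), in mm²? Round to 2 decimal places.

145.92 mm²

At z = 2.16 mm: the cylinder: section is a regular 24-gon, circumradius r=11 (area = (24/2)·11.000²·sin(360°/24) = 375.81 mm²); the cube at (-0.5, 8) is present — its section is the full 21.5×19.5 rectangle (area 419.25 mm²); the cube at (6, -0.5) is not intersected at this z (z outside [3.5, 18]); Merging all regions: the regions partially overlap — summed areas 795.06 mm² minus the doubly-counted overlap 16.52 mm² gives 778.54 mm² — area = 778.54 mm²; the cylinder at (11.5, 7): section is a regular 24-gon, circumradius r=8.5 (area = (24/2)·8.500²·sin(360°/24) = 224.40 mm²); Keeping only the common overlap: the r=8.5 cylinder at (11.5, 7) partially overlaps that combined region; clipping to the common part keeps 145.92 mm² — area = 145.92 mm². Overall, the cross-section is a single solid region. Net area = 145.92 mm².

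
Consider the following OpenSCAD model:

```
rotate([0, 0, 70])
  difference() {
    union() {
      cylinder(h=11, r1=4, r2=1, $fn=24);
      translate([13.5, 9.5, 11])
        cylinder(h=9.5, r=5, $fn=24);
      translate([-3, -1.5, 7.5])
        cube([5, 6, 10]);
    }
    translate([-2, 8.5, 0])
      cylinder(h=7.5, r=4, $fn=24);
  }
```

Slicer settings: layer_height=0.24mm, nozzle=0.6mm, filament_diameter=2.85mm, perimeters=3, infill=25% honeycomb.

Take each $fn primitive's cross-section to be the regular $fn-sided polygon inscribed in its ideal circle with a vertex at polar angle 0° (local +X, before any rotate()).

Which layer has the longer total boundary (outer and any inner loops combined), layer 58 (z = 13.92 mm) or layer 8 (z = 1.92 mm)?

layer 58 (z = 13.92 mm)

Layer 58 (z = 13.92): the cone is absent (z outside [0, 11]); the cylinder at (13.5, 9.5): section is a regular 24-gon, circumradius r=5 (perimeter = 2·24·5.000·sin(180°/24) = 31.33 mm); the cube at (-3, -1.5) (footprint 5×6) is included at this height (perimeter 22.00 mm); Merging all regions: the 2 present regions are separate (no shared area or edge), so areas and boundary lengths simply add and each stays a separate island — boundary = 53.33 mm; the cylinder at (-2, 8.5) is absent (z outside [0, 7.5]); Taking the first minus the rest: none of the subtracted shapes is present at this height, so that combined region is unchanged — boundary = 53.33 mm; (rotated 70° about Z; rotation is an isometry so areas/perimeters/island counts are preserved). So its perimeter = 53.33 mm. Layer 8 (z = 1.92): the cone: at t=0.175 of its height the radius interpolates to r₁+(r₂−r₁)t = 3.476, giving a regular 24-gon of that circumradius (perimeter = 2·24·3.476·sin(180°/24) = 21.78 mm); the cylinder at (13.5, 9.5) is not intersected at this z (z outside [11, 20.5]); the cube at (-3, -1.5) is absent (z outside [7.5, 17.5]); Taking the union: only the cone is present, so the union is just that shape — boundary = 21.78 mm; the r=4 cylinder at (-2, 8.5) gives a regular 24-gon of circumradius 4 (constant along its height) (perimeter = 2·24·4.000·sin(180°/24) = 25.06 mm); Taking the first minus the rest: starting from the result so far, the r=4 cylinder at (-2, 8.5) misses the remaining region (no effect) — boundary = 21.78 mm; (whole slice rotated 70° about Z — lengths, areas and connectivity unchanged). So its perimeter = 21.78 mm. Layer 58 is larger (53.33 vs 21.78 mm).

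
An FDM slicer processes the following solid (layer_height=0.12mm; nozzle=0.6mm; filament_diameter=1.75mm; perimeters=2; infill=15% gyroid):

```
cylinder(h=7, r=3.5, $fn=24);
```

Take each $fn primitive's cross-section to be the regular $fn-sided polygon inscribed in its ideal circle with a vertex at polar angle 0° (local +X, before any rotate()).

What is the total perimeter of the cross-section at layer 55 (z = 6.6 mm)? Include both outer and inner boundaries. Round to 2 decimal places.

21.93 mm

At z = 6.6 mm: the cylinder: section is a regular 24-gon, circumradius r=3.5 (perimeter = 2·24·3.500·sin(180°/24) = 21.93 mm). Overall, the cross-section is a single solid region. Total boundary length (outer) = 21.93 mm.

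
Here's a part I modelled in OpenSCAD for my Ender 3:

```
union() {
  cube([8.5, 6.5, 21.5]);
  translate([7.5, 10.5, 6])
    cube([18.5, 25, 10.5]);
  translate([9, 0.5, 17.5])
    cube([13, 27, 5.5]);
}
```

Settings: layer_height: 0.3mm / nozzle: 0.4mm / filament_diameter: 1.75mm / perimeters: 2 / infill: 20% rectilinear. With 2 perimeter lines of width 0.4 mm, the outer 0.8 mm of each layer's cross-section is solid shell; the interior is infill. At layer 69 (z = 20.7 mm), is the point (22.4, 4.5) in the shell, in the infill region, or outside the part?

outside

At z = 20.7 mm: the cube (footprint 8.5×6.5) is included at this height; the cube at (7.5, 10.5) is absent (z outside [6, 16.5]); the cube at (9, 0.5) (footprint 13×27) is included at this height; Combining (union): the 2 present regions are separate (no shared area or edge), so areas and boundary lengths simply add and each stays a separate island — 2 connected regions. Overall, the cross-section has 2 separate islands. The nearest boundary edge runs (22.00, 27.50)→(22.00, 0.50); distance from the point to it = 0.40 mm. The point is not inside any of the regions above, so it lies outside the cross-section (0.40 mm from the nearest boundary).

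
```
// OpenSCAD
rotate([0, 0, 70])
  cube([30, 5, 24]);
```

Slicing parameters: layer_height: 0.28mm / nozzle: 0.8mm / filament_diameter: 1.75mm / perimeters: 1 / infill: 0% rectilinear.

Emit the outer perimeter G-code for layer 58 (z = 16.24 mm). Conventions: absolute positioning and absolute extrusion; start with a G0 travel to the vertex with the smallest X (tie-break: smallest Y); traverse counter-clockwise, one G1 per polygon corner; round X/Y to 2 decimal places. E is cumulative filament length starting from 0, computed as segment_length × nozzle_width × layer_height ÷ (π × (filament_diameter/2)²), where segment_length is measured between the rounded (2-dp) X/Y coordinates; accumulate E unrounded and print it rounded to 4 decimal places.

G0 X-4.70 Y1.71 Z16.24
G1 X0.00 Y0.00 E0.4658
G1 X10.26 Y28.19 E3.2595
G1 X5.56 Y29.90 E3.7253
G1 X-4.70 Y1.71 E6.5191

At z = 16.24 mm: the cube is present — its section is the full 30×5 rectangle; (rotated 70° about Z; rotation is an isometry so areas/perimeters/island counts are preserved). The outline is a single polygon with 4 vertices. Extrusion per mm of travel: 0.8 × 0.28 / (π × 0.875²) = 0.093128. Accumulating E over each segment gives final E = 6.5191.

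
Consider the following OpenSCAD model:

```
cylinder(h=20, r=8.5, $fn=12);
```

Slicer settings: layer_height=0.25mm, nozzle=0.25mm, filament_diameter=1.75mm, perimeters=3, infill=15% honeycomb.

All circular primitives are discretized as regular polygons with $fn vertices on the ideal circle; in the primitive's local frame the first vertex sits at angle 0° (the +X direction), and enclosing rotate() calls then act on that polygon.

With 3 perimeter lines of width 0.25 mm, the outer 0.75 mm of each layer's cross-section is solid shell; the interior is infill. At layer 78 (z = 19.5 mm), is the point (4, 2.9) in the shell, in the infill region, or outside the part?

At z = 19.5 mm: the r=8.5 cylinder gives a regular 12-gon of circumradius 8.5 (constant along its height). Overall, the cross-section is a single solid region. The nearest boundary edge runs (7.36, 4.25)→(4.25, 7.36); distance from the point to it = 3.33 mm. The point is inside the cross-section and 3.33 mm from the nearest boundary — more than the 0.75 mm shell width (3 × 0.25), so it's in the infill interior.

infill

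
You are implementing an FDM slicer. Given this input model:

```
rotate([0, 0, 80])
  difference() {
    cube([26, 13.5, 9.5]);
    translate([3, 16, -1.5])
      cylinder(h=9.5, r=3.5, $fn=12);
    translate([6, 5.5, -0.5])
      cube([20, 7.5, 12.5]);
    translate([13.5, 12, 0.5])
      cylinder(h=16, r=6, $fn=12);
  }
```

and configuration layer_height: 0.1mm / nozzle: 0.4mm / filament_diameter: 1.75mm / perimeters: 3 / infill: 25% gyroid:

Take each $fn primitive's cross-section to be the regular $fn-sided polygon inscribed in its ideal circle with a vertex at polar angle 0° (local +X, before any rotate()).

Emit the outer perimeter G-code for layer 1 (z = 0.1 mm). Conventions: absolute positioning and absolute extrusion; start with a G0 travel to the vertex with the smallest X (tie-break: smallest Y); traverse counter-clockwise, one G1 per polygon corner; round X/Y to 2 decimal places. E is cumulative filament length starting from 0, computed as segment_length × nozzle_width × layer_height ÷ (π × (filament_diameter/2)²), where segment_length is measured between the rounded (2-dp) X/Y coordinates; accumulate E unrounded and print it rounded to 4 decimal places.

G0 X-13.29 Y2.34 Z0.10
G1 X0.00 Y0.00 E0.2244
G1 X4.51 Y25.61 E0.6569
G1 X-0.90 Y26.56 E0.7482
G1 X-4.37 Y6.86 E1.0809
G1 X-11.76 Y8.17 E1.2057
G1 X-8.29 Y27.86 E1.5382
G1 X-8.78 Y27.95 E1.5465
G1 X-12.38 Y7.55 E1.8909
G1 X-11.95 Y6.93 E1.9035
G1 X-11.79 Y5.13 E1.9335
G1 X-12.55 Y3.48 E1.9638
G1 X-13.17 Y3.05 E1.9763
G1 X-13.29 Y2.34 E1.9883

At z = 0.1 mm: the cube is present — its section is the full 26×13.5 rectangle; the r=3.5 cylinder at (3, 16) contributes a regular 12-gon of circumradius 3.5; the cube at (6, 5.5) (footprint 20×7.5) is included at this height; the cylinder at (13.5, 12) is absent (z outside [0.5, 16.5]); Subtracting the remaining from the first: starting from the 26×13.5 cube, the r=3.5 cylinder at (3, 16) partially overlaps it — only the 2.96 mm² overlap (of its 36.75 mm²) is removed, clipping the outline; the 20×7.5 cube at (6, 5.5) lies inside it touching the edge (removes its full 150.00 mm²) — 1 connected region; (whole slice rotated 80° about Z — lengths, areas and connectivity unchanged). The outline is a single polygon with 13 vertices. Extrusion per mm of travel: 0.4 × 0.1 / (π × 0.875²) = 0.016630. Accumulating E over each segment gives final E = 1.9883.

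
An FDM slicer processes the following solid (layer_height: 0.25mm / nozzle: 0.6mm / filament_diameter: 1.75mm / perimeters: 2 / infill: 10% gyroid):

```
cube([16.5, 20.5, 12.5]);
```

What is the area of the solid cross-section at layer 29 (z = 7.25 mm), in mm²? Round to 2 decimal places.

338.25 mm²

At z = 7.25 mm: the cube is present — its section is the full 16.5×20.5 rectangle (area 338.25 mm²). Overall, the cross-section is a single solid region. Net area = 338.25 mm².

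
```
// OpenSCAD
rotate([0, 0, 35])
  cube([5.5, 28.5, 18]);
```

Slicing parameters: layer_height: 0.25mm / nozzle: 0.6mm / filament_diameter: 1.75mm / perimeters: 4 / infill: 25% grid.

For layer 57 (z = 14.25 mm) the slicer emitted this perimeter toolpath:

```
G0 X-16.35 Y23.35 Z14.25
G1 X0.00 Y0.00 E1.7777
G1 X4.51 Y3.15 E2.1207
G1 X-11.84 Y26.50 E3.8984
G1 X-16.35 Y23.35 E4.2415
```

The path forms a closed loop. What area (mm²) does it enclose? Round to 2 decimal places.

156.81 mm²

Apply the shoelace formula to the sequence of (X, Y) vertices; enclosed area = 156.81 mm².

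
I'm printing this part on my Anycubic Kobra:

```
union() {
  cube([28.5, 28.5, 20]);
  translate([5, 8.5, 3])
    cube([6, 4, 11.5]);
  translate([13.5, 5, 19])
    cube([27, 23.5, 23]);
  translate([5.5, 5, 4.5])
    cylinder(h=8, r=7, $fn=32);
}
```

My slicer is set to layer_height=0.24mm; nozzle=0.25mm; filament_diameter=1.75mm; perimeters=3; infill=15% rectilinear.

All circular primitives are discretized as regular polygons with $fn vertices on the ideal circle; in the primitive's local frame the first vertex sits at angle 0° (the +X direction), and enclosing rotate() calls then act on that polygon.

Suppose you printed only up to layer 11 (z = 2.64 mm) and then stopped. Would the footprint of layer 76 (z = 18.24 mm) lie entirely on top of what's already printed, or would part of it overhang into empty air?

entirely on top

Compare the two slices. At z = 2.64: the cube (footprint 28.5×28.5) is included at this height (area 812.25 mm²); the cube at (5, 8.5) is not intersected at this z (z outside [3, 14.5]); the cube at (13.5, 5) does not reach this height (z outside [19, 42]); the cylinder at (5.5, 5) does not reach this height (z outside [4.5, 12.5]); Taking the union: only the 28.5×28.5 cube is present, so the union is just that shape — area = 812.25 mm². At z = 18.24: the cube is present — its section is the full 28.5×28.5 rectangle (area 812.25 mm²); the cube at (5, 8.5) is absent (z outside [3, 14.5]); the cube at (13.5, 5) does not reach this height (z outside [19, 42]); the cylinder at (5.5, 5) is absent (z outside [4.5, 12.5]); Merging all regions: only the 28.5×28.5 cube is present, so the union is just that shape — area = 812.25 mm². Checking containment: the cross-section at z = 18.24 is a subset of the cross-section at z = 2.64.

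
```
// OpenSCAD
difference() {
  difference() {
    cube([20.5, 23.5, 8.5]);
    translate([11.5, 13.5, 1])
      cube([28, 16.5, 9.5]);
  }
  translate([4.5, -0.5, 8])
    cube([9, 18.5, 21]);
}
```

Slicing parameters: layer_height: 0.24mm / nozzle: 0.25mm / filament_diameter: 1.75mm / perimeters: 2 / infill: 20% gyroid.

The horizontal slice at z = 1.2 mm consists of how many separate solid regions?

At z = 1.2 mm: the cube (footprint 20.5×23.5) is included at this height; the cube at (11.5, 13.5) (footprint 28×16.5) is included at this height; Taking the first minus the rest: starting from the 20.5×23.5 cube, the 28×16.5 cube at (11.5, 13.5) partially overlaps it — only the 90.00 mm² overlap (of its 462.00 mm²) is removed, clipping the outline — 1 connected region; the cube at (4.5, -0.5) does not reach this height (z outside [8, 29]); Subtracting the remaining from the first: none of the subtracted shapes is present at this height, so that combined region is unchanged — 1 connected region. The result has 1 disconnected region.

1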